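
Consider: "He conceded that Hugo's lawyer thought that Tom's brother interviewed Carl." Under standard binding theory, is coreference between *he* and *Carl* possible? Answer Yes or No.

No

*Carl* is an R-expression; Principle C requires it to be free (not bound by any c-commanding expression).
— he: subject of the matrix clause; the pronoun c-commands the R-expression — coreference blocked (Principle C).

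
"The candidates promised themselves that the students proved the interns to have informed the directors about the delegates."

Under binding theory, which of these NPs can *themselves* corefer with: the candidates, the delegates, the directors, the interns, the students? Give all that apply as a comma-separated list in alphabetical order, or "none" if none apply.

*themselves* is a reflexive; Principle A requires it to be bound within its binding domain — the matrix clause.
— the candidates: subject of the matrix clause; c-commands the reflexive within its binding domain — allowed (Principle A).
— the delegates: second object of the clause headed by 'informed'; does not c-command the reflexive — cannot bind it (Principle A).
— the directors: object of the clause headed by 'informed'; does not c-command the reflexive — cannot bind it (Principle A).
— the interns: subject of the clause headed by 'informed'; does not c-command the reflexive — cannot bind it (Principle A).
— the students: subject of the clause headed by 'proved'; does not c-command the reflexive — cannot bind it (Principle A).

the candidates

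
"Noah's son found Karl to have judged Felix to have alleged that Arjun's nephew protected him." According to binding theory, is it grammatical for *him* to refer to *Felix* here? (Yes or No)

Yes

*Felix* is an R-expression; Principle C requires it to be free (not bound by any c-commanding expression).
— him: object of the clause headed by 'protected'; the pronoun does not c-command the R-expression — coreference allowed.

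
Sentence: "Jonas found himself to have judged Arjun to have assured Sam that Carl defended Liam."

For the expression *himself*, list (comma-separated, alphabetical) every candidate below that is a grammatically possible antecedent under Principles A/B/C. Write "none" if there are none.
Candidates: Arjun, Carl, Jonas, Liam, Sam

Jonas

*himself* is a reflexive; Principle A requires it to be bound within its binding domain — the matrix clause.
— Arjun: subject of the clause headed by 'assured'; does not c-command the reflexive — cannot bind it (Principle A).
— Carl: subject of the clause headed by 'defended'; does not c-command the reflexive — cannot bind it (Principle A).
— Jonas: subject of the matrix clause; c-commands the reflexive within its binding domain — allowed (Principle A).
— Liam: object of the clause headed by 'defended'; does not c-command the reflexive — cannot bind it (Principle A).
— Sam: object of the clause headed by 'assured'; does not c-command the reflexive — cannot bind it (Principle A).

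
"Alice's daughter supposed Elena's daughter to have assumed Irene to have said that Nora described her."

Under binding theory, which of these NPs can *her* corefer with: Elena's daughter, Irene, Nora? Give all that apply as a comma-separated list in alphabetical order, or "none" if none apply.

*her* is a pronoun; Principle B requires it to be free in its binding domain — the clause headed by 'described'.
— Elena's daughter: subject of the clause headed by 'assumed'; c-commands the pronoun but lies outside its binding domain — allowed.
— Irene: subject of the clause headed by 'said'; c-commands the pronoun but lies outside its binding domain — allowed.
— Nora: subject of the clause headed by 'described'; c-commands the pronoun within its binding domain — blocked (Principle B).

Elena's daughter, Irene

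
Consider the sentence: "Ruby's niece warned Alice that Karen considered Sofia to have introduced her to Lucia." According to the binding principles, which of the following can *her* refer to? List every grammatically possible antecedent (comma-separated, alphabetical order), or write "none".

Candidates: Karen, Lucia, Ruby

Karen, Ruby

*her* is a pronoun; Principle B requires it to be free in its binding domain — the clause headed by 'introduced'.
— Karen: subject of the clause headed by 'considered'; c-commands the pronoun but lies outside its binding domain — allowed.
— Lucia: second object of the clause headed by 'introduced'; is c-commanded by the pronoun; coreference would bind this R-expression — blocked (Principle C).
— Ruby: possessor inside the subject DP of the matrix clause; does not c-command the pronoun — Principle B does not apply; allowed.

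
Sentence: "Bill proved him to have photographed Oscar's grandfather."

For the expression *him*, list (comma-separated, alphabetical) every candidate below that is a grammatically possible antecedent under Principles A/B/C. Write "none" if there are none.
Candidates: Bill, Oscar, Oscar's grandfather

none

*him* is a pronoun; Principle B requires it to be free in its binding domain — the matrix clause.
— Bill: subject of the matrix clause; c-commands the pronoun within its binding domain — blocked (Principle B).
— Oscar: possessor inside the object DP of the clause headed by 'photographed'; is c-commanded by the pronoun; coreference would bind this R-expression — blocked (Principle C).
— Oscar's grandfather: object of the clause headed by 'photographed'; is c-commanded by the pronoun; coreference would bind this R-expression — blocked (Principle C).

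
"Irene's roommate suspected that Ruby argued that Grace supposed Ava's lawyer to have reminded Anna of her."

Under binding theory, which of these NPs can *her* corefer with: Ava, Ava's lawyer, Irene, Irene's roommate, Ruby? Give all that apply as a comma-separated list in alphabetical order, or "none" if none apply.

*her* is a pronoun; Principle B requires it to be free in its binding domain — the clause headed by 'reminded'.
— Ava: possessor inside the subject DP of the clause headed by 'reminded'; does not c-command the pronoun — Principle B does not apply; allowed.
— Ava's lawyer: subject of the clause headed by 'reminded'; c-commands the pronoun within its binding domain — blocked (Principle B).
— Irene: possessor inside the subject DP of the matrix clause; does not c-command the pronoun — Principle B does not apply; allowed.
— Irene's roommate: subject of the matrix clause; c-commands the pronoun but lies outside its binding domain — allowed.
— Ruby: subject of the clause headed by 'argued'; c-commands the pronoun but lies outside its binding domain — allowed.

Ava, Irene, Irene's roommate, Ruby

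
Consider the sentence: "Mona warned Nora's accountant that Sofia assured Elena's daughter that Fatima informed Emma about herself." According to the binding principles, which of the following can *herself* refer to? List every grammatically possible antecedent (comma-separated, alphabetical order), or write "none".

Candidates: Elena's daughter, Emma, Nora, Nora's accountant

Emma

*herself* is a reflexive; Principle A requires it to be bound within its binding domain — the clause headed by 'informed'.
— Elena's daughter: object of the clause headed by 'assured'; c-commands the reflexive but lies outside its binding domain — cannot bind it (Principle A).
— Emma: object of the clause headed by 'informed'; c-commands the reflexive within its binding domain — allowed (Principle A).
— Nora: possessor inside the object DP of the matrix clause; does not c-command the reflexive — cannot bind it (Principle A).
— Nora's accountant: object of the matrix clause; c-commands the reflexive but lies outside its binding domain — cannot bind it (Principle A).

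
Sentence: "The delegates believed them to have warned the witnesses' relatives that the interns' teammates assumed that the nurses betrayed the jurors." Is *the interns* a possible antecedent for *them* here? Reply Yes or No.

No

*them* is a pronoun; Principle B requires it to be free in its binding domain — the matrix clause.
— the interns: possessor inside the subject DP of the clause headed by 'assumed'; is c-commanded by the pronoun; coreference would bind this R-expression — blocked (Principle C).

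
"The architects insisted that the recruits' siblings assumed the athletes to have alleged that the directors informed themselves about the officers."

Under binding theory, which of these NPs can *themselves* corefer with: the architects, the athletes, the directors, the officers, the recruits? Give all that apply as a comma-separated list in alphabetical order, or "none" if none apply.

*themselves* is a reflexive; Principle A requires it to be bound within its binding domain — the clause headed by 'informed'.
— the architects: subject of the matrix clause; c-commands the reflexive but lies outside its binding domain — cannot bind it (Principle A).
— the athletes: subject of the clause headed by 'alleged'; c-commands the reflexive but lies outside its binding domain — cannot bind it (Principle A).
— the directors: subject of the clause headed by 'informed'; c-commands the reflexive within its binding domain — allowed (Principle A).
— the officers: second object of the clause headed by 'informed'; does not c-command the reflexive — cannot bind it (Principle A).
— the recruits: possessor inside the subject DP of the clause headed by 'assumed'; does not c-command the reflexive — cannot bind it (Principle A).

the directors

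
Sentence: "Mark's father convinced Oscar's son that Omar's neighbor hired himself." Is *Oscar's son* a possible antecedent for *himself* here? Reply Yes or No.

No

*himself* is a reflexive; Principle A requires it to be bound within its binding domain — the clause headed by 'hired'.
— Oscar's son: object of the matrix clause; c-commands the reflexive but lies outside its binding domain — cannot bind it (Principle A).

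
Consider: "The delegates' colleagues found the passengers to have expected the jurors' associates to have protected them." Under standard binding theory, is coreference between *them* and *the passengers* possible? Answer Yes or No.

*the passengers* is an R-expression; Principle C requires it to be free (not bound by any c-commanding expression).
— them: object of the clause headed by 'protected'; the pronoun does not c-command the R-expression — coreference allowed.

Yes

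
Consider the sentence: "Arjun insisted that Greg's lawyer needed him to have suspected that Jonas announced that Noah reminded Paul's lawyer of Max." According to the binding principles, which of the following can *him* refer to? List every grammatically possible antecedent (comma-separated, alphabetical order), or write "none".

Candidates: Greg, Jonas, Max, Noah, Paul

*him* is a pronoun; Principle B requires it to be free in its binding domain — the clause headed by 'needed'.
— Greg: possessor inside the subject DP of the clause headed by 'needed'; does not c-command the pronoun — Principle B does not apply; allowed.
— Jonas: subject of the clause headed by 'announced'; is c-commanded by the pronoun; coreference would bind this R-expression — blocked (Principle C).
— Max: second object of the clause headed by 'reminded'; is c-commanded by the pronoun; coreference would bind this R-expression — blocked (Principle C).
— Noah: subject of the clause headed by 'reminded'; is c-commanded by the pronoun; coreference would bind this R-expression — blocked (Principle C).
— Paul: possessor inside the object DP of the clause headed by 'reminded'; is c-commanded by the pronoun; coreference would bind this R-expression — blocked (Principle C).

Greg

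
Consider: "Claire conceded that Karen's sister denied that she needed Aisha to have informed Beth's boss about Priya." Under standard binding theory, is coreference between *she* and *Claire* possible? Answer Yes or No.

Yes

*Claire* is an R-expression; Principle C requires it to be free (not bound by any c-commanding expression).
— she: subject of the clause headed by 'needed'; the pronoun does not c-command the R-expression — coreference allowed.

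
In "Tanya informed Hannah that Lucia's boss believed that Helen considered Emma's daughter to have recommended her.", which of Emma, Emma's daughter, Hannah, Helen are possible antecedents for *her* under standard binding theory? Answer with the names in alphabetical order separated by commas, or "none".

*her* is a pronoun; Principle B requires it to be free in its binding domain — the clause headed by 'recommended'.
— Emma: possessor inside the subject DP of the clause headed by 'recommended'; does not c-command the pronoun — Principle B does not apply; allowed.
— Emma's daughter: subject of the clause headed by 'recommended'; c-commands the pronoun within its binding domain — blocked (Principle B).
— Hannah: object of the matrix clause; c-commands the pronoun but lies outside its binding domain — allowed.
— Helen: subject of the clause headed by 'considered'; c-commands the pronoun but lies outside its binding domain — allowed.

Emma, Hannah, Helen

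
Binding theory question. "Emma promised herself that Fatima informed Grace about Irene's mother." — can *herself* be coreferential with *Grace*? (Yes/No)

No

*herself* is a reflexive; Principle A requires it to be bound within its binding domain — the matrix clause.
— Grace: object of the clause headed by 'informed'; does not c-command the reflexive — cannot bind it (Principle A).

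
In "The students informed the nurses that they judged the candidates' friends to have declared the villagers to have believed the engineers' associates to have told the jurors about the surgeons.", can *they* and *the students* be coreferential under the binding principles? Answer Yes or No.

Yes

*the students* is an R-expression; Principle C requires it to be free (not bound by any c-commanding expression).
— they: subject of the clause headed by 'judged'; the pronoun does not c-command the R-expression — coreference allowed.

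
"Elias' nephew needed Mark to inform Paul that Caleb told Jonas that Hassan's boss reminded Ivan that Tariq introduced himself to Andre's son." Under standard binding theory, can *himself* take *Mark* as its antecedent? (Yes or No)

No

*himself* is a reflexive; Principle A requires it to be bound within its binding domain — the clause headed by 'introduced'.
— Mark: subject of the clause headed by 'inform'; c-commands the reflexive but lies outside its binding domain — cannot bind it (Principle A).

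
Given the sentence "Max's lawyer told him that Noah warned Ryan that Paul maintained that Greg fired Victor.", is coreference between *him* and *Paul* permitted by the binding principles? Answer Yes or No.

*him* is a pronoun; Principle B requires it to be free in its binding domain — the matrix clause.
— Paul: subject of the clause headed by 'maintained'; is c-commanded by the pronoun; coreference would bind this R-expression — blocked (Principle C).

No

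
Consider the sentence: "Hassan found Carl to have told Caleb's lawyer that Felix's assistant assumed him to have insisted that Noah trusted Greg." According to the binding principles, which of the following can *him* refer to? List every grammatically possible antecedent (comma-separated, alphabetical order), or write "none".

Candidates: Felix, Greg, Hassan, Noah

Felix, Hassan

*him* is a pronoun; Principle B requires it to be free in its binding domain — the clause headed by 'assumed'.
— Felix: possessor inside the subject DP of the clause headed by 'assumed'; does not c-command the pronoun — Principle B does not apply; allowed.
— Greg: object of the clause headed by 'trusted'; is c-commanded by the pronoun; coreference would bind this R-expression — blocked (Principle C).
— Hassan: subject of the matrix clause; c-commands the pronoun but lies outside its binding domain — allowed.
— Noah: subject of the clause headed by 'trusted'; is c-commanded by the pronoun; coreference would bind this R-expression — blocked (Principle C).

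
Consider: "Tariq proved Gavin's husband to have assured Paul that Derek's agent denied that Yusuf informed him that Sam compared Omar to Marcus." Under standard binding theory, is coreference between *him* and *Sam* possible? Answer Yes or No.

*Sam* is an R-expression; Principle C requires it to be free (not bound by any c-commanding expression).
— him: object of the clause headed by 'informed'; the pronoun c-commands the R-expression — coreference blocked (Principle C).

No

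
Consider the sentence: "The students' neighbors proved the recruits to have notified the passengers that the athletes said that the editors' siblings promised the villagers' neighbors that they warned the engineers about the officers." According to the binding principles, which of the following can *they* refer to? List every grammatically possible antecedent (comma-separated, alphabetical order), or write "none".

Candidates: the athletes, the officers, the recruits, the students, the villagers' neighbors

*they* is a pronoun; Principle B requires it to be free in its binding domain — the clause headed by 'warned'.
— the athletes: subject of the clause headed by 'said'; c-commands the pronoun but lies outside its binding domain — allowed.
— the officers: second object of the clause headed by 'warned'; is c-commanded by the pronoun; coreference would bind this R-expression — blocked (Principle C).
— the recruits: subject of the clause headed by 'notified'; c-commands the pronoun but lies outside its binding domain — allowed.
— the students: possessor inside the subject DP of the matrix clause; does not c-command the pronoun — Principle B does not apply; allowed.
— the villagers' neighbors: object of the clause headed by 'promised'; c-commands the pronoun but lies outside its binding domain — allowed.

the athletes, the recruits, the students, the villagers' neighbors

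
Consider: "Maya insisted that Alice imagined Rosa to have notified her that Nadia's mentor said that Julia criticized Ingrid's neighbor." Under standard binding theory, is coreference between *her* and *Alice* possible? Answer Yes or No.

*Alice* is an R-expression; Principle C requires it to be free (not bound by any c-commanding expression).
— her: object of the clause headed by 'notified'; the pronoun does not c-command the R-expression — coreference allowed.

Yes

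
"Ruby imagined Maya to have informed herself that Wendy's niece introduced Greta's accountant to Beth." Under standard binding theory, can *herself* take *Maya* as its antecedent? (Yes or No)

*herself* is a reflexive; Principle A requires it to be bound within its binding domain — the clause headed by 'informed'.
— Maya: subject of the clause headed by 'informed'; c-commands the reflexive within its binding domain — allowed (Principle A).

Yes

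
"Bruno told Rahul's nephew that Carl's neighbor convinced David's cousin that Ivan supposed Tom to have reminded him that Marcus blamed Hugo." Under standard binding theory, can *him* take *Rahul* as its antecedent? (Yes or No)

Yes

*him* is a pronoun; Principle B requires it to be free in its binding domain — the clause headed by 'reminded'.
— Rahul: possessor inside the object DP of the matrix clause; does not c-command the pronoun — Principle B does not apply; allowed.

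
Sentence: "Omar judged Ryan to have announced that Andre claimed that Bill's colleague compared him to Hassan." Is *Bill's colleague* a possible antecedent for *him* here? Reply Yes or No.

No

*him* is a pronoun; Principle B requires it to be free in its binding domain — the clause headed by 'compared'.
— Bill's colleague: subject of the clause headed by 'compared'; c-commands the pronoun within its binding domain — blocked (Principle B).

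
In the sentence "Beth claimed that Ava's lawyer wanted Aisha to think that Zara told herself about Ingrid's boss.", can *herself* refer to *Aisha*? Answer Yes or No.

*herself* is a reflexive; Principle A requires it to be bound within its binding domain — the clause headed by 'told'.
— Aisha: subject of the clause headed by 'think'; c-commands the reflexive but lies outside its binding domain — cannot bind it (Principle A).

No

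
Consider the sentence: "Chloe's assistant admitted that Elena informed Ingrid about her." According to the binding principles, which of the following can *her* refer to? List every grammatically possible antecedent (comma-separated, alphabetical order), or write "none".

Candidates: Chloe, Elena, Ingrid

*her* is a pronoun; Principle B requires it to be free in its binding domain — the clause headed by 'informed'.
— Chloe: possessor inside the subject DP of the matrix clause; does not c-command the pronoun — Principle B does not apply; allowed.
— Elena: subject of the clause headed by 'informed'; c-commands the pronoun within its binding domain — blocked (Principle B).
— Ingrid: object of the clause headed by 'informed'; c-commands the pronoun within its binding domain — blocked (Principle B).

Chloe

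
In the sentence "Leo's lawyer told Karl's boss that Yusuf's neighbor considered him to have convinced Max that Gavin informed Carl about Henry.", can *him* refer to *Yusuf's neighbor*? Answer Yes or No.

No

*him* is a pronoun; Principle B requires it to be free in its binding domain — the clause headed by 'considered'.
— Yusuf's neighbor: subject of the clause headed by 'considered'; c-commands the pronoun within its binding domain — blocked (Principle B).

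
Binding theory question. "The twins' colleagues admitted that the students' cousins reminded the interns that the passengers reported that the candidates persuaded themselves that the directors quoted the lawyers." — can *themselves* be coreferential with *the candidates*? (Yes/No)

Yes

*themselves* is a reflexive; Principle A requires it to be bound within its binding domain — the clause headed by 'persuaded'.
— the candidates: subject of the clause headed by 'persuaded'; c-commands the reflexive within its binding domain — allowed (Principle A).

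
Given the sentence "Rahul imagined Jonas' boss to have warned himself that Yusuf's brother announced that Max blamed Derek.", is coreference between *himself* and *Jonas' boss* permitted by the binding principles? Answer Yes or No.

Yes

*himself* is a reflexive; Principle A requires it to be bound within its binding domain — the clause headed by 'warned'.
— Jonas' boss: subject of the clause headed by 'warned'; c-commands the reflexive within its binding domain — allowed (Principle A).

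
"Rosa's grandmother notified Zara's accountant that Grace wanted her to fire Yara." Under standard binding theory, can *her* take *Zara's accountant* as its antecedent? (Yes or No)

Yes

*her* is a pronoun; Principle B requires it to be free in its binding domain — the clause headed by 'wanted'.
— Zara's accountant: object of the matrix clause; c-commands the pronoun but lies outside its binding domain — allowed.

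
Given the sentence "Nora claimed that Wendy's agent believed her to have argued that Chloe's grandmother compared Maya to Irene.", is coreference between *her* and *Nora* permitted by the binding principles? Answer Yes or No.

*her* is a pronoun; Principle B requires it to be free in its binding domain — the clause headed by 'believed'.
— Nora: subject of the matrix clause; c-commands the pronoun but lies outside its binding domain — allowed.

Yes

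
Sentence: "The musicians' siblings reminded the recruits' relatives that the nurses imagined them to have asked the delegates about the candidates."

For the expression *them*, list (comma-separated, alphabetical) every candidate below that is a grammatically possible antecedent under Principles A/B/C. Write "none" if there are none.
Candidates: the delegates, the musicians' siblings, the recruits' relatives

*them* is a pronoun; Principle B requires it to be free in its binding domain — the clause headed by 'imagined'.
— the delegates: object of the clause headed by 'asked'; is c-commanded by the pronoun; coreference would bind this R-expression — blocked (Principle C).
— the musicians' siblings: subject of the matrix clause; c-commands the pronoun but lies outside its binding domain — allowed.
— the recruits' relatives: object of the matrix clause; c-commands the pronoun but lies outside its binding domain — allowed.

the musicians' siblings, the recruits' relatives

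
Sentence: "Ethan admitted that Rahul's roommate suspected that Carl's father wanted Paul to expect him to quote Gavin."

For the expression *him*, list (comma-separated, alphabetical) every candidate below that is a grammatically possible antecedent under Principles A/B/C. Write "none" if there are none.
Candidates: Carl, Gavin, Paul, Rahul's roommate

*him* is a pronoun; Principle B requires it to be free in its binding domain — the clause headed by 'expect'.
— Carl: possessor inside the subject DP of the clause headed by 'wanted'; does not c-command the pronoun — Principle B does not apply; allowed.
— Gavin: object of the clause headed by 'quote'; is c-commanded by the pronoun; coreference would bind this R-expression — blocked (Principle C).
— Paul: subject of the clause headed by 'expect'; c-commands the pronoun within its binding domain — blocked (Principle B).
— Rahul's roommate: subject of the clause headed by 'suspected'; c-commands the pronoun but lies outside its binding domain — allowed.

Carl, Rahul's roommate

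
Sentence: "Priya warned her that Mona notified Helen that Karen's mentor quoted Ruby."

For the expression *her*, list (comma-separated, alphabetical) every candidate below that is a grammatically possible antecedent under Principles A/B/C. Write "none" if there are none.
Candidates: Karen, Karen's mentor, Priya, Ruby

*her* is a pronoun; Principle B requires it to be free in its binding domain — the matrix clause.
— Karen: possessor inside the subject DP of the clause headed by 'quoted'; is c-commanded by the pronoun; coreference would bind this R-expression — blocked (Principle C).
— Karen's mentor: subject of the clause headed by 'quoted'; is c-commanded by the pronoun; coreference would bind this R-expression — blocked (Principle C).
— Priya: subject of the matrix clause; c-commands the pronoun within its binding domain — blocked (Principle B).
— Ruby: object of the clause headed by 'quoted'; is c-commanded by the pronoun; coreference would bind this R-expression — blocked (Principle C).

none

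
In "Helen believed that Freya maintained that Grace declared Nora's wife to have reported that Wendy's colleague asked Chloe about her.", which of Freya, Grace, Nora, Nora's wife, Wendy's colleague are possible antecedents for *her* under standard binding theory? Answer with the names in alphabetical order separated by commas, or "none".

Freya, Grace, Nora, Nora's wife

*her* is a pronoun; Principle B requires it to be free in its binding domain — the clause headed by 'asked'.
— Freya: subject of the clause headed by 'maintained'; c-commands the pronoun but lies outside its binding domain — allowed.
— Grace: subject of the clause headed by 'declared'; c-commands the pronoun but lies outside its binding domain — allowed.
— Nora: possessor inside the subject DP of the clause headed by 'reported'; does not c-command the pronoun — Principle B does not apply; allowed.
— Nora's wife: subject of the clause headed by 'reported'; c-commands the pronoun but lies outside its binding domain — allowed.
— Wendy's colleague: subject of the clause headed by 'asked'; c-commands the pronoun within its binding domain — blocked (Principle B).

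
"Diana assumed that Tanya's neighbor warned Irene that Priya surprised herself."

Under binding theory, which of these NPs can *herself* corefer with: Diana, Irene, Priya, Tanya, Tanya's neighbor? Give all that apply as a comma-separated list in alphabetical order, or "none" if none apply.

Priya

*herself* is a reflexive; Principle A requires it to be bound within its binding domain — the clause headed by 'surprised'.
— Diana: subject of the matrix clause; c-commands the reflexive but lies outside its binding domain — cannot bind it (Principle A).
— Irene: object of the clause headed by 'warned'; c-commands the reflexive but lies outside its binding domain — cannot bind it (Principle A).
— Priya: subject of the clause headed by 'surprised'; c-commands the reflexive within its binding domain — allowed (Principle A).
— Tanya: possessor inside the subject DP of the clause headed by 'warned'; does not c-command the reflexive — cannot bind it (Principle A).
— Tanya's neighbor: subject of the clause headed by 'warned'; c-commands the reflexive but lies outside its binding domain — cannot bind it (Principle A).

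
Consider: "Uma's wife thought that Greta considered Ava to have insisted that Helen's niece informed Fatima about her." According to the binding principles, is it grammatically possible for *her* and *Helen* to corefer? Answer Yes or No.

*her* is a pronoun; Principle B requires it to be free in its binding domain — the clause headed by 'informed'.
— Helen: possessor inside the subject DP of the clause headed by 'informed'; does not c-command the pronoun — Principle B does not apply; allowed.

Yes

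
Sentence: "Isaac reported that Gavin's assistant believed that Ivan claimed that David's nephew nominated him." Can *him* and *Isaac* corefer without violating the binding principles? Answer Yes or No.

Yes

*Isaac* is an R-expression; Principle C requires it to be free (not bound by any c-commanding expression).
— him: object of the clause headed by 'nominated'; the pronoun does not c-command the R-expression — coreference allowed.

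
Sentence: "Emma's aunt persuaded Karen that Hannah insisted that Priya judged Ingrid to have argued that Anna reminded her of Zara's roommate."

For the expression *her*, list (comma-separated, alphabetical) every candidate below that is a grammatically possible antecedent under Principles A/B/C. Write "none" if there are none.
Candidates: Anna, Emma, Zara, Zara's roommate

Emma

*her* is a pronoun; Principle B requires it to be free in its binding domain — the clause headed by 'reminded'.
— Anna: subject of the clause headed by 'reminded'; c-commands the pronoun within its binding domain — blocked (Principle B).
— Emma: possessor inside the subject DP of the matrix clause; does not c-command the pronoun — Principle B does not apply; allowed.
— Zara: possessor inside the second object DP of the clause headed by 'reminded'; is c-commanded by the pronoun; coreference would bind this R-expression — blocked (Principle C).
— Zara's roommate: second object of the clause headed by 'reminded'; is c-commanded by the pronoun; coreference would bind this R-expression — blocked (Principle C).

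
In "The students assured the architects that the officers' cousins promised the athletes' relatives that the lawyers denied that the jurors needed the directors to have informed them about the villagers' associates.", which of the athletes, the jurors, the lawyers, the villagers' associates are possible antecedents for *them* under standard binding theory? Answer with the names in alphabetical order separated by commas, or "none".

*them* is a pronoun; Principle B requires it to be free in its binding domain — the clause headed by 'informed'.
— the athletes: possessor inside the object DP of the clause headed by 'promised'; does not c-command the pronoun — Principle B does not apply; allowed.
— the jurors: subject of the clause headed by 'needed'; c-commands the pronoun but lies outside its binding domain — allowed.
— the lawyers: subject of the clause headed by 'denied'; c-commands the pronoun but lies outside its binding domain — allowed.
— the villagers' associates: second object of the clause headed by 'informed'; is c-commanded by the pronoun; coreference would bind this R-expression — blocked (Principle C).

the athletes, the jurors, the lawyers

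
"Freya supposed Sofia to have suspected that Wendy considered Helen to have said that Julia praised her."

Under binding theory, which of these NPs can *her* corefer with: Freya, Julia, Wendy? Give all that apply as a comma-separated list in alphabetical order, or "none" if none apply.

*her* is a pronoun; Principle B requires it to be free in its binding domain — the clause headed by 'praised'.
— Freya: subject of the matrix clause; c-commands the pronoun but lies outside its binding domain — allowed.
— Julia: subject of the clause headed by 'praised'; c-commands the pronoun within its binding domain — blocked (Principle B).
— Wendy: subject of the clause headed by 'considered'; c-commands the pronoun but lies outside its binding domain — allowed.

Freya, Wendy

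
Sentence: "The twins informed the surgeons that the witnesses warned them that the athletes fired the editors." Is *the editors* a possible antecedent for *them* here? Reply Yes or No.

No

*them* is a pronoun; Principle B requires it to be free in its binding domain — the clause headed by 'warned'.
— the editors: object of the clause headed by 'fired'; is c-commanded by the pronoun; coreference would bind this R-expression — blocked (Principle C).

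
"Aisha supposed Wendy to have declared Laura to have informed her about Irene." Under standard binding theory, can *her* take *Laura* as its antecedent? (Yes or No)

*her* is a pronoun; Principle B requires it to be free in its binding domain — the clause headed by 'informed'.
— Laura: subject of the clause headed by 'informed'; c-commands the pronoun within its binding domain — blocked (Principle B).

No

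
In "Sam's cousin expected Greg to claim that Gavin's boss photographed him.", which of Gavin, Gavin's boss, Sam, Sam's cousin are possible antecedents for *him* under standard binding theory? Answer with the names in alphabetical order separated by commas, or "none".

Gavin, Sam, Sam's cousin

*him* is a pronoun; Principle B requires it to be free in its binding domain — the clause headed by 'photographed'.
— Gavin: possessor inside the subject DP of the clause headed by 'photographed'; does not c-command the pronoun — Principle B does not apply; allowed.
— Gavin's boss: subject of the clause headed by 'photographed'; c-commands the pronoun within its binding domain — blocked (Principle B).
— Sam: possessor inside the subject DP of the matrix clause; does not c-command the pronoun — Principle B does not apply; allowed.
— Sam's cousin: subject of the matrix clause; c-commands the pronoun but lies outside its binding domain — allowed.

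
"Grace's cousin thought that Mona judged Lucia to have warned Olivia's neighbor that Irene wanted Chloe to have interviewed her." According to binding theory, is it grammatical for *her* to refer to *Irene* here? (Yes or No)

*Irene* is an R-expression; Principle C requires it to be free (not bound by any c-commanding expression).
— her: object of the clause headed by 'interviewed'; the pronoun does not c-command the R-expression — coreference allowed.

Yes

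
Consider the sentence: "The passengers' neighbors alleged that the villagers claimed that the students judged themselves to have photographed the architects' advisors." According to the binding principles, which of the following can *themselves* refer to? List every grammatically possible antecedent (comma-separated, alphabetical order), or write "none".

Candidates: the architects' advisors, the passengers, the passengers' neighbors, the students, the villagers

the students

*themselves* is a reflexive; Principle A requires it to be bound within its binding domain — the clause headed by 'judged'.
— the architects' advisors: object of the clause headed by 'photographed'; does not c-command the reflexive — cannot bind it (Principle A).
— the passengers: possessor inside the subject DP of the matrix clause; does not c-command the reflexive — cannot bind it (Principle A).
— the passengers' neighbors: subject of the matrix clause; c-commands the reflexive but lies outside its binding domain — cannot bind it (Principle A).
— the students: subject of the clause headed by 'judged'; c-commands the reflexive within its binding domain — allowed (Principle A).
— the villagers: subject of the clause headed by 'claimed'; c-commands the reflexive but lies outside its binding domain — cannot bind it (Principle A).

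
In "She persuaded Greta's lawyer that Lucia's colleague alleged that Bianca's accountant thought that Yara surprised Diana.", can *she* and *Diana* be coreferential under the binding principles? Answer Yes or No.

*Diana* is an R-expression; Principle C requires it to be free (not bound by any c-commanding expression).
— she: subject of the matrix clause; the pronoun c-commands the R-expression — coreference blocked (Principle C).

No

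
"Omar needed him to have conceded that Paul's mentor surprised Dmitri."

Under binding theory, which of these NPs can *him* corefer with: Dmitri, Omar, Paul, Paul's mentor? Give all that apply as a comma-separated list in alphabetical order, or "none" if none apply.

none

*him* is a pronoun; Principle B requires it to be free in its binding domain — the matrix clause.
— Dmitri: object of the clause headed by 'surprised'; is c-commanded by the pronoun; coreference would bind this R-expression — blocked (Principle C).
— Omar: subject of the matrix clause; c-commands the pronoun within its binding domain — blocked (Principle B).
— Paul: possessor inside the subject DP of the clause headed by 'surprised'; is c-commanded by the pronoun; coreference would bind this R-expression — blocked (Principle C).
— Paul's mentor: subject of the clause headed by 'surprised'; is c-commanded by the pronoun; coreference would bind this R-expression — blocked (Principle C).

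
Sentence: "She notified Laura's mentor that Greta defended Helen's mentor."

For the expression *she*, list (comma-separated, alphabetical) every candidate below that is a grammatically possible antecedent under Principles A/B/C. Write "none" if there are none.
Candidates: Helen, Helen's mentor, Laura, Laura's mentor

none

*she* is a pronoun; Principle B requires it to be free in its binding domain — the matrix clause.
— Helen: possessor inside the object DP of the clause headed by 'defended'; is c-commanded by the pronoun; coreference would bind this R-expression — blocked (Principle C).
— Helen's mentor: object of the clause headed by 'defended'; is c-commanded by the pronoun; coreference would bind this R-expression — blocked (Principle C).
— Laura: possessor inside the object DP of the matrix clause; is c-commanded by the pronoun; coreference would bind this R-expression — blocked (Principle C).
— Laura's mentor: object of the matrix clause; is c-commanded by the pronoun; coreference would bind this R-expression — blocked (Principle C).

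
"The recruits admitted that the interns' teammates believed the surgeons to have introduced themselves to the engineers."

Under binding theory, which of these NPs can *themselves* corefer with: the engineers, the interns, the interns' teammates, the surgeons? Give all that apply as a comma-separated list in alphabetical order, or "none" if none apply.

*themselves* is a reflexive; Principle A requires it to be bound within its binding domain — the clause headed by 'introduced'.
— the engineers: second object of the clause headed by 'introduced'; does not c-command the reflexive — cannot bind it (Principle A).
— the interns: possessor inside the subject DP of the clause headed by 'believed'; does not c-command the reflexive — cannot bind it (Principle A).
— the interns' teammates: subject of the clause headed by 'believed'; c-commands the reflexive but lies outside its binding domain — cannot bind it (Principle A).
— the surgeons: subject of the clause headed by 'introduced'; c-commands the reflexive within its binding domain — allowed (Principle A).

the surgeons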